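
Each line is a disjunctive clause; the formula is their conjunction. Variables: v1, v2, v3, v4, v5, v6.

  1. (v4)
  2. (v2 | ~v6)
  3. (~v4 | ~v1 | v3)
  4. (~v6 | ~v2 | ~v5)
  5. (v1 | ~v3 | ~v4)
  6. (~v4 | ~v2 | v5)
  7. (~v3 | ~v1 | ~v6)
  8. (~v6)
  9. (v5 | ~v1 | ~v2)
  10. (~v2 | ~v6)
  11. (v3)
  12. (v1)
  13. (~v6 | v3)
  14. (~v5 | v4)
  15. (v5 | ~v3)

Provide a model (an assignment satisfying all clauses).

v1=True, v2=True, v3=True, v4=True, v5=True, v6=False

Check each clause:
  1. (v4) — v4 is true.
  2. (~v6 | v2) — v2 is true.
  3. (~v4 | v3 | ~v1) — v3 is true.
  4. (~v6 | ~v2 | ~v5) — ~v6 is true.
  5. (v1 | ~v3 | ~v4) — v1 is true.
  6. (v5 | ~v2 | ~v4) — v5 is true.
  7. (~v3 | ~v6 | ~v1) — ~v6 is true.
  8. (~v6) — ~v6 is true.
  9. (~v2 | v5 | ~v1) — v5 is true.
  10. (~v2 | ~v6) — ~v6 is true.
  11. (v3) — v3 is true.
  12. (v1) — v1 is true.
  13. (~v6 | v3) — ~v6 is true.
  14. (~v5 | v4) — v4 is true.
  15. (~v3 | v5) — v5 is true.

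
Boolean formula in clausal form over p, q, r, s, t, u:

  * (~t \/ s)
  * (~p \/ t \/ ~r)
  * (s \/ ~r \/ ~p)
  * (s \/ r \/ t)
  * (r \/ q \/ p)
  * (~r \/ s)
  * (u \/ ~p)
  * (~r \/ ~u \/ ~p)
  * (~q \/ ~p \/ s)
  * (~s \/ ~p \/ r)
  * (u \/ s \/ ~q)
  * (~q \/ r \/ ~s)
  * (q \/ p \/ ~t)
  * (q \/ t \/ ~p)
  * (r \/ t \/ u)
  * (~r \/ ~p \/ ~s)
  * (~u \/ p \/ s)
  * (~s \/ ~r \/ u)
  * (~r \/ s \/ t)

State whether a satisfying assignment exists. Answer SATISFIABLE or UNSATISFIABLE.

SATISFIABLE

Try p = False.
Set q = True and propagate.
Set r = True and propagate.
  then s is forced to True.
  then u is forced to True.
t is now unconstrained; take t = False.
Every clause has at least one true literal under this assignment.
So p=0, q=1, r=1, s=1, t=0, u=1 is a satisfying assignment.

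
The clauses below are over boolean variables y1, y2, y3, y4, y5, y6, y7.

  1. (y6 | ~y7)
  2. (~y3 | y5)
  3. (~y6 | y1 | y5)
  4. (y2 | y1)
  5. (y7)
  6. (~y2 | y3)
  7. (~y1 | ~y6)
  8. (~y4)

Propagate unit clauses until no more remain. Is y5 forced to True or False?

True

Unit clause (y7) sets y7 = True.
(~y7 | y6): since y7 = True, the clause reduces to (y6). y6 = True.
In (~y6 | ~y1), ~y6 is now false; ~y1 must hold, so y1 = False.
(~y6 | y5 | y1): since y1 = False, y6 = True, the clause reduces to (y5). y5 = True.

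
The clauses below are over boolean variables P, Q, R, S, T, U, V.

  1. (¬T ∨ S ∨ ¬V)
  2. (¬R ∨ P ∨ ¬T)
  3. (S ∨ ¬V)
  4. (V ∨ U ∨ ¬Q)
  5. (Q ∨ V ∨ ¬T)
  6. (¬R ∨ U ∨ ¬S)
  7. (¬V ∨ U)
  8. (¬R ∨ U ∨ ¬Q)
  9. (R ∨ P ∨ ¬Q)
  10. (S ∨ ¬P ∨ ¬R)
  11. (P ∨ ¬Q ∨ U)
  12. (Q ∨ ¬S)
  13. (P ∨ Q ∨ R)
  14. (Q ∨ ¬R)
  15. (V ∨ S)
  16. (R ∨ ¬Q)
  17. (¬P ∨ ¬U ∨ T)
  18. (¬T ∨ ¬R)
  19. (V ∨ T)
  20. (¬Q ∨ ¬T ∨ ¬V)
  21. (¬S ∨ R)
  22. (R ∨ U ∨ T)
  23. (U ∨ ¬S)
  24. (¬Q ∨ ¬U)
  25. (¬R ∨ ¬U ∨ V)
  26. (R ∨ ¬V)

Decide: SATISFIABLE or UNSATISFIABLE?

UNSATISFIABLE

R = True:
  propagation gives Q=True, U=True; an empty clause results — contradiction.
R = False:
  propagation gives Q=False, S=False, V=False; an empty clause results — contradiction.
Every branch closes, so no satisfying assignment exists.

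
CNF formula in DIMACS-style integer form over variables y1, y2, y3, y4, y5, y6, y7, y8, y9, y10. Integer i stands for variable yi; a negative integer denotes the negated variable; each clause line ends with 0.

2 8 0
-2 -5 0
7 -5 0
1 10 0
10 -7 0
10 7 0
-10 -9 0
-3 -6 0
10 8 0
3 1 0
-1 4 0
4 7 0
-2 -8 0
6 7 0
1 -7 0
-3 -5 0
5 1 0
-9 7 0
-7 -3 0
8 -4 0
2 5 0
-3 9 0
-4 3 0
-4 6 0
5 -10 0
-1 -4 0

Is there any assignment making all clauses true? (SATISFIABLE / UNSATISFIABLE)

UNSATISFIABLE

y7 = True:
  propagation gives y10=True, y9=False, y1=True, y4=True; an empty clause results — contradiction.
y7 = False:
  propagation gives y5=False, y10=True; an empty clause results — contradiction.
Every branch closes, so no satisfying assignment exists.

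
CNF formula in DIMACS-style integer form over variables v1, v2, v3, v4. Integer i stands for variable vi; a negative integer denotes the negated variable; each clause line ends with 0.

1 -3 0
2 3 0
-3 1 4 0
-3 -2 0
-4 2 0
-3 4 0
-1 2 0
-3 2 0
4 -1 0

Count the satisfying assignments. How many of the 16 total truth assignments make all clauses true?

The models are:
  v1=0 v2=1 v3=0 v4=0
  v1=0 v2=1 v3=0 v4=1
  v1=1 v2=1 v3=0 v4=1
Count: 3.

3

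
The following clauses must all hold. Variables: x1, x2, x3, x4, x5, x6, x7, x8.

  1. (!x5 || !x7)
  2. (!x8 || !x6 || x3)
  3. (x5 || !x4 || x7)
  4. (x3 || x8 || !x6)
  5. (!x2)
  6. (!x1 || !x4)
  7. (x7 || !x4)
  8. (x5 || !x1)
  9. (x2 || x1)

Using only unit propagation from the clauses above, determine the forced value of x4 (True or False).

Unit clause (!x2) sets x2 = False.
(x1 || x2): since x2 = False, the clause reduces to (x1). x1 = True.
In (!x4 || !x1), !x1 is now false; !x4 must hold, so x4 = False.

False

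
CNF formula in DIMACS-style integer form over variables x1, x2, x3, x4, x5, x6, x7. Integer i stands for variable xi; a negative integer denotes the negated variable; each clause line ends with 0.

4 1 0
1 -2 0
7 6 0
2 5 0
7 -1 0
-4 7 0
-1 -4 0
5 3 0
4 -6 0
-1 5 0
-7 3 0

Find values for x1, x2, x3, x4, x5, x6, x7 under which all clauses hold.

x3 occurs only positively in the remaining clauses — set x3 = True.
x5 occurs only positively in the remaining clauses — set x5 = True.
Branch on x1: take x1 = False.
  then x4 is forced to True.
  then x2 is forced to False.
  then x7 is forced to True.
x6 is now unconstrained; take x6 = True.

x1 = 0  x2 = 0  x3 = 1  x4 = 1  x5 = 1  x6 = 1  x7 = 1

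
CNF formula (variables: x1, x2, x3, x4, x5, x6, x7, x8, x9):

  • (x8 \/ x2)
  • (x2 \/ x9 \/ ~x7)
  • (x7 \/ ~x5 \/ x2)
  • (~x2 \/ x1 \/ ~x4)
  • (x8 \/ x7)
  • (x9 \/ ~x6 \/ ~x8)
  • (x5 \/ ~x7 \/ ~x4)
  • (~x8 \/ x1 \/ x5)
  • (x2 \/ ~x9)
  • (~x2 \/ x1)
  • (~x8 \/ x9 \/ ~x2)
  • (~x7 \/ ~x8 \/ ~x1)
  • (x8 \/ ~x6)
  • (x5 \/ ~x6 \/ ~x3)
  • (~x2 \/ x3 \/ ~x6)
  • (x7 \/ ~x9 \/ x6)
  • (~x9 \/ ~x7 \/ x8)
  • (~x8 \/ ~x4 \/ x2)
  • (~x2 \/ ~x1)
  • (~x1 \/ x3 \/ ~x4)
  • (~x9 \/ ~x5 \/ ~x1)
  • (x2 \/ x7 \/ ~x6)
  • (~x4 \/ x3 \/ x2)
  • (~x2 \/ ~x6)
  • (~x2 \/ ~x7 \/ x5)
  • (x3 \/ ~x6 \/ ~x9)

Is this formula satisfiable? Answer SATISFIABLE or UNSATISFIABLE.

SATISFIABLE

x4 occurs only negated in the remaining clauses — set x4 = False.
Set x1 = True and propagate.
  then x2 is forced to False.
  then x8 is forced to True.
  then x9 is forced to False.
  then x7 is forced to False.
  then x5 is forced to False.
  then x6 is forced to False.
x3 is now unconstrained; take x3 = True.
So x1=True, x2=False, x3=True, x4=False, x5=False, x6=False, x7=False, x8=True, x9=False is a satisfying assignment.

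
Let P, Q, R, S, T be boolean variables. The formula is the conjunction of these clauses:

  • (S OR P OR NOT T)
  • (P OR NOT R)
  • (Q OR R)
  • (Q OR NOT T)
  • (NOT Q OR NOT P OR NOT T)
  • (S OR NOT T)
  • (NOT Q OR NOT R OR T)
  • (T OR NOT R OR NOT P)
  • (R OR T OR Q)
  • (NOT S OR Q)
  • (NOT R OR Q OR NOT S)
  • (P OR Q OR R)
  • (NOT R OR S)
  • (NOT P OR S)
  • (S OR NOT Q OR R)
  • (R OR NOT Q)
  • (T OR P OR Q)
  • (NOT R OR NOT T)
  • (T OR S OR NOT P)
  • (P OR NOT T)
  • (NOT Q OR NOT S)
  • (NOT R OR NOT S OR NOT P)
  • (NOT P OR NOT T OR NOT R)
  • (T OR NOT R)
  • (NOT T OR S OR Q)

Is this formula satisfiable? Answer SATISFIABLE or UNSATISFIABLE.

R = True:
  propagation gives P=True, T=True; an empty clause results — contradiction.
R = False:
  propagation gives Q=True; an empty clause results — contradiction.
Every branch closes, so no satisfying assignment exists.

UNSATISFIABLE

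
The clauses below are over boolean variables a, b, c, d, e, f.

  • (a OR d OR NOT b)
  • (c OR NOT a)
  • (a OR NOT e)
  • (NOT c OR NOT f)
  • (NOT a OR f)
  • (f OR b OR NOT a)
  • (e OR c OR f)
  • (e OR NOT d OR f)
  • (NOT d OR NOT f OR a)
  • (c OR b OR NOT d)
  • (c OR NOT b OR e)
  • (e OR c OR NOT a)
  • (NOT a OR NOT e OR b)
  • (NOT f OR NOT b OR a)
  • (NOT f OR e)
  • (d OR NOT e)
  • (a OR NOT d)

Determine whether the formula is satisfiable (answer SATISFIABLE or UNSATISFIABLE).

SATISFIABLE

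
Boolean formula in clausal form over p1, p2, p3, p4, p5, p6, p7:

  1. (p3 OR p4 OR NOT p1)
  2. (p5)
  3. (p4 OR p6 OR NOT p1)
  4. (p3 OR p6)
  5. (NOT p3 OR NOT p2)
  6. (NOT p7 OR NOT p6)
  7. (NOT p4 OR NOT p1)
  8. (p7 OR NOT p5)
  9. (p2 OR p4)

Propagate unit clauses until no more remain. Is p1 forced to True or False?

(p5) is a unit clause: p5 = True.
In (NOT p5 OR p7), NOT p5 is now false; p7 must hold, so p7 = True.
(NOT p7 OR NOT p6) with p7 = True leaves only NOT p6, so p6 = False.
(p6 OR p3): since p6 = False, the clause reduces to (p3). p3 = True.
(NOT p3 OR NOT p2) with p3 = True leaves only NOT p2, so p2 = False.
(p4 OR p2) with p2 = False leaves only p4, so p4 = True.
(NOT p1 OR NOT p4): since p4 = True, the clause reduces to (NOT p1). p1 = False.

False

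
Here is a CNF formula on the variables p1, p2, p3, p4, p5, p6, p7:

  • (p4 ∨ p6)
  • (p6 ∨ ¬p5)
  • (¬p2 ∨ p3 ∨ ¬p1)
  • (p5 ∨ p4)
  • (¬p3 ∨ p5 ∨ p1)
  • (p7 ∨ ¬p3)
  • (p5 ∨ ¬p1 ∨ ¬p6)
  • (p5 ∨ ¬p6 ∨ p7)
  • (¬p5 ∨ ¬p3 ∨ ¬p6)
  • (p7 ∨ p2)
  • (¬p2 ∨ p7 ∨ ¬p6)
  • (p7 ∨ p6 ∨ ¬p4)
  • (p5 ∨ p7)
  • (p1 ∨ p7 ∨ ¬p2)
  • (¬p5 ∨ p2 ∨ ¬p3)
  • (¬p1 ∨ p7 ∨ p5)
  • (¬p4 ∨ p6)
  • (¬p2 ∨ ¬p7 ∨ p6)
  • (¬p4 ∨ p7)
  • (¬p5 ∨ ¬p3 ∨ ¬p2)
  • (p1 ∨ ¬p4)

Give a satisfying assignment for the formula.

p1 = T  p2 = F  p3 = F  p4 = T  p5 = T  p6 = T  p7 = T

Branch on p1: take p1 = True.
Try p2 = False.
  then p7 is forced to True.
The remaining clauses are satisfied by p3 = False, p4 = True, p5 = True, p6 = True.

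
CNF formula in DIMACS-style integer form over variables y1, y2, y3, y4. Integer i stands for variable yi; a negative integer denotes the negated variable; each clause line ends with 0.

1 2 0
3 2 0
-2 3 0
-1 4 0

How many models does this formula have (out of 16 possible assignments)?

4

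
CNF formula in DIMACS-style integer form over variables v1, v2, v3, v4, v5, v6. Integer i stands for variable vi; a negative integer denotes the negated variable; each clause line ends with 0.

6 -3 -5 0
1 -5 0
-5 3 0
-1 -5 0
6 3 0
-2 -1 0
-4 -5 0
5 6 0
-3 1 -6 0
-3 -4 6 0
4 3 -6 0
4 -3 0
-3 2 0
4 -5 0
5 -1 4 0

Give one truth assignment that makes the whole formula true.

v1=1, v2=0, v3=0, v4=1, v5=0, v6=1

Check each clause:
  1. (v6 | ~v5 | ~v3) — ~v5 is true.
  2. (v1 | ~v5) — v1 is true.
  3. (~v5 | v3) — ~v5 is true.
  4. (~v1 | ~v5) — ~v5 is true.
  5. (v3 | v6) — v6 is true.
  6. (~v1 | ~v2) — ~v2 is true.
  7. (~v4 | ~v5) — ~v5 is true.
  8. (v5 | v6) — v6 is true.
  9. (v1 | ~v3 | ~v6) — v1 is true.
  10. (v6 | ~v3 | ~v4) — ~v3 is true.
  11. (v3 | v4 | ~v6) — v4 is true.
  12. (~v3 | v4) — v4 is true.
  13. (v2 | ~v3) — ~v3 is true.
  14. (v4 | ~v5) — ~v5 is true.
  15. (~v1 | v5 | v4) — v4 is true.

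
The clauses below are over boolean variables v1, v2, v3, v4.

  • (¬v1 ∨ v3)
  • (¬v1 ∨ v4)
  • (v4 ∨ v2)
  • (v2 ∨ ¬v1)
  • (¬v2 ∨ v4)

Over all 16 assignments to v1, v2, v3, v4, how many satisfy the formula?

5

Satisfying assignments:
  v1=0 v2=0 v3=0 v4=1
  v1=0 v2=0 v3=1 v4=1
  v1=0 v2=1 v3=0 v4=1
  v1=0 v2=1 v3=1 v4=1
  v1=1 v2=1 v3=1 v4=1
Count: 5.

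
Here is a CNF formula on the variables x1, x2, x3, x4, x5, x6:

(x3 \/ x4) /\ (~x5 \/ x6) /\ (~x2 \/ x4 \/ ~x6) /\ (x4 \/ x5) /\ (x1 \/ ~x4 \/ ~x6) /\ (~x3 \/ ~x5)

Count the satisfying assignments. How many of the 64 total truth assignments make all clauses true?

Case analysis on x4 and x5:
  x4=T, x5=T: remaining (x1,x2,x3,x6) ∈ {(T,F,F,T); (T,T,F,T)} — 2.
  x4=T, x5=F: x2, x3 free; 3 ways for (x1,x6) × 2^2 = 12.
  x4=F, x5=T: a clause becomes empty — 0.
  x4=F, x5=F: a clause becomes empty — 0.
Total: 2 + 12 + 0 + 0 = 14.

14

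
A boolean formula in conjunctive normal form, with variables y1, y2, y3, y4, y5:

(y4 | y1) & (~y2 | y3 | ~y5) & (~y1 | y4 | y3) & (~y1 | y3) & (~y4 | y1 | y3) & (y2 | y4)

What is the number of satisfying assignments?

10

Case analysis on y1 and y3:
  y1=1, y3=1: y5 free; 3 ways for (y2,y4) × 2^1 = 6.
  y1=1, y3=0: a clause becomes empty — 0.
  y1=0, y3=1: remaining (y2,y4,y5) ∈ {(0,1,0); (0,1,1); (1,1,0); (1,1,1)} — 4.
  y1=0, y3=0: a clause becomes empty — 0.
Total: 6 + 0 + 4 + 0 = 10.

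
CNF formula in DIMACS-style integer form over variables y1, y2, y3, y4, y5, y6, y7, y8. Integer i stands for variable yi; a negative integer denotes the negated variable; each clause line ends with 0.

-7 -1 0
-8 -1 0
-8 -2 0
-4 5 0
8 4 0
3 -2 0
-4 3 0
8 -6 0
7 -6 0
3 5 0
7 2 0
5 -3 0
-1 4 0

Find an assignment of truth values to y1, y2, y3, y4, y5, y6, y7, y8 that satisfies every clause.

y1=False  y2=False  y3=False  y4=False  y5=True  y6=False  y7=True  y8=True

y1 occurs only negated in the remaining clauses — set y1 = False.
Pure literal: y5 appears only positively; assign y5 = True.
Set y2 = False and propagate.
  then y7 is forced to True.
Set y3 = False and propagate.
  then y4 is forced to False.
  then y8 is forced to True.
y6 is now unconstrained; take y6 = False.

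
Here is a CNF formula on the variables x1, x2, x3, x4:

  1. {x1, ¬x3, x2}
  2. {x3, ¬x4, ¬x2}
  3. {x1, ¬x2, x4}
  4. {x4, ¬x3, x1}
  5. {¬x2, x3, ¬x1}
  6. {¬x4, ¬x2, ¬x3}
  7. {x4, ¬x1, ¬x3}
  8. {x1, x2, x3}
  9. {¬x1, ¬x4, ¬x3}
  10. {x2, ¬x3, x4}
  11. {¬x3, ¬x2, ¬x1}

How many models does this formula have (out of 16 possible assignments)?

The models are:
  x1=T x2=F x3=F x4=F
  x1=T x2=F x3=F x4=T
Count: 2.

2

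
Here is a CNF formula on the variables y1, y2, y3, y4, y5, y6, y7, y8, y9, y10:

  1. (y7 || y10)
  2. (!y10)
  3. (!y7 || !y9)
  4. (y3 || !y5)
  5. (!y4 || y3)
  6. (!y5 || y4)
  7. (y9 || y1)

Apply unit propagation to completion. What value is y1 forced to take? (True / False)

True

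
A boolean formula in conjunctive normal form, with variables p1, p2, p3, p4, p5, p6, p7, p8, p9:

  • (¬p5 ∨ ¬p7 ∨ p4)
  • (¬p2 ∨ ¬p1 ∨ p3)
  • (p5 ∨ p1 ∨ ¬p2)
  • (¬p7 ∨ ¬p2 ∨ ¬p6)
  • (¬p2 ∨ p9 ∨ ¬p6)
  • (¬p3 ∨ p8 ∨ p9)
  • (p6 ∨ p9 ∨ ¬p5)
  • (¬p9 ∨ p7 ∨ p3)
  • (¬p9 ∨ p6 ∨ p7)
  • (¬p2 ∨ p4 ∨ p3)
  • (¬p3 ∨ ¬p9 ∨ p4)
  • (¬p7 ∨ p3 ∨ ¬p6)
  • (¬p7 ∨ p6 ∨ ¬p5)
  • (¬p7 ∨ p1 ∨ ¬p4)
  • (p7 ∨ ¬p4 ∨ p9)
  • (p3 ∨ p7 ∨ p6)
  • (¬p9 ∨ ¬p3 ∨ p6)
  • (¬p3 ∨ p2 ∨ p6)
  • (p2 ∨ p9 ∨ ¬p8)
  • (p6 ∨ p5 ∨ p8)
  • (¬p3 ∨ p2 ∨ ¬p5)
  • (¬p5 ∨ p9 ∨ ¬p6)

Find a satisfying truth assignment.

p1=False  p2=False  p3=True  p4=True  p5=False  p6=True  p7=False  p8=False  p9=True

Check each clause:
  1. (¬p7 ∨ ¬p5 ∨ p4) — ¬p7 is true.
  2. (¬p2 ∨ ¬p1 ∨ p3) — p3 is true.
  3. (¬p2 ∨ p1 ∨ p5) — ¬p2 is true.
  4. (¬p2 ∨ ¬p6 ∨ ¬p7) — ¬p7 is true.
  5. (¬p2 ∨ p9 ∨ ¬p6) — p9 is true.
  6. (¬p3 ∨ p9 ∨ p8) — p9 is true.
  7. (¬p5 ∨ p9 ∨ p6) — p9 is true.
  8. (¬p9 ∨ p7 ∨ p3) — p3 is true.
  9. (¬p9 ∨ p7 ∨ p6) — p6 is true.
  10. (p3 ∨ p4 ∨ ¬p2) — p3 is true.
  11. (¬p9 ∨ ¬p3 ∨ p4) — p4 is true.
  12. (¬p6 ∨ ¬p7 ∨ p3) — ¬p7 is true.
  13. (¬p7 ∨ ¬p5 ∨ p6) — ¬p7 is true.
  14. (¬p4 ∨ ¬p7 ∨ p1) — ¬p7 is true.
  15. (¬p4 ∨ p9 ∨ p7) — p9 is true.
  16. (p7 ∨ p3 ∨ p6) — p3 is true.
  17. (¬p9 ∨ ¬p3 ∨ p6) — p6 is true.
  18. (p2 ∨ ¬p3 ∨ p6) — p6 is true.
  19. (¬p8 ∨ p9 ∨ p2) — ¬p8 is true.
  20. (p8 ∨ p6 ∨ p5) — p6 is true.
  21. (¬p5 ∨ p2 ∨ ¬p3) — ¬p5 is true.
  22. (¬p5 ∨ p9 ∨ ¬p6) — p9 is true.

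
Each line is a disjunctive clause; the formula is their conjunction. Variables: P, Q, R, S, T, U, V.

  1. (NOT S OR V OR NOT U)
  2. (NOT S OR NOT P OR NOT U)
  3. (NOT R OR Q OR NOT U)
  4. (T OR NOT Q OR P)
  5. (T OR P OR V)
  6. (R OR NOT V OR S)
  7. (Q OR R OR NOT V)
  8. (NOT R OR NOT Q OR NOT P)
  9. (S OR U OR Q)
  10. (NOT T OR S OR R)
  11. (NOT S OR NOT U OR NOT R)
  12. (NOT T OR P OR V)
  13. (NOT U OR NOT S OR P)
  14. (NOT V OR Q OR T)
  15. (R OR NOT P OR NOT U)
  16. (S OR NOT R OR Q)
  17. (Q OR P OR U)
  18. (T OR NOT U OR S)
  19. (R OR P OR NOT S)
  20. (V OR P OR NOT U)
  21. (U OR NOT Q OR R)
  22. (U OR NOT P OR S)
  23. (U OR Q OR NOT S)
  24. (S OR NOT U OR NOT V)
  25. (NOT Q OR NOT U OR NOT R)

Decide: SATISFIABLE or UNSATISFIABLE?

SATISFIABLE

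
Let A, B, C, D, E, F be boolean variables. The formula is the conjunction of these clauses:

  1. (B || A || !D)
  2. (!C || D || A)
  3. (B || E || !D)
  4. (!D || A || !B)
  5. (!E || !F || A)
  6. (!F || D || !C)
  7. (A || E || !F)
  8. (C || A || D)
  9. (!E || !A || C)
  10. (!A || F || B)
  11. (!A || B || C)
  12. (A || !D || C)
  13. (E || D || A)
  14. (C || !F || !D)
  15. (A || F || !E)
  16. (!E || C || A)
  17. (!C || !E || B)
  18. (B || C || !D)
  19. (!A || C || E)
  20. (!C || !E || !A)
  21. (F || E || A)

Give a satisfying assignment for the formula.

A=True, B=True, C=True, D=True, E=False, F=False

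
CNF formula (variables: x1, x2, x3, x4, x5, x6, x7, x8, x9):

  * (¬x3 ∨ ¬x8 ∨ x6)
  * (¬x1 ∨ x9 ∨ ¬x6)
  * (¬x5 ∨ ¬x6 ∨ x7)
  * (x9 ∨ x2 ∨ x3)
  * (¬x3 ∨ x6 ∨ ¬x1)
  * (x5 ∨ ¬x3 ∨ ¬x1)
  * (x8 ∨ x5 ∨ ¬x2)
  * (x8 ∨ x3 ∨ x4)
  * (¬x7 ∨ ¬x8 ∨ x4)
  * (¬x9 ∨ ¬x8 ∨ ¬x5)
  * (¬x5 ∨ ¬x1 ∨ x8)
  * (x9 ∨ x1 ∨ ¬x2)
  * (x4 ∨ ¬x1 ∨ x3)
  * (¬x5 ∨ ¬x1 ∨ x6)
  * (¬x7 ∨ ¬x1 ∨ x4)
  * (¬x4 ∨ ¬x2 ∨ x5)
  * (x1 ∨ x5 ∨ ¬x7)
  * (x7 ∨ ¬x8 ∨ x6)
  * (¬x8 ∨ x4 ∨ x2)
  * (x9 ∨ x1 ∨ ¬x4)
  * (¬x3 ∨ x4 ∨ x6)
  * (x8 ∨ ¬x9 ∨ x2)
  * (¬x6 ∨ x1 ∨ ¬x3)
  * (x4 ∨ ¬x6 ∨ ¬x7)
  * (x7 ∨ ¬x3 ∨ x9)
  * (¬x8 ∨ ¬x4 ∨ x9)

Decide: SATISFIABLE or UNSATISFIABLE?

Set x1 = False and propagate.
Branch on x2: take x2 = True.
  then x9 is forced to True.
For the remaining variables, x3 = True, x4 = True, x5 = True, x6 = False, x7 = True, x8 = False works.
So x1 = 0  x2 = 1  x3 = 1  x4 = 1  x5 = 1  x6 = 0  x7 = 1  x8 = 0  x9 = 1 is a satisfying assignment.

SATISFIABLE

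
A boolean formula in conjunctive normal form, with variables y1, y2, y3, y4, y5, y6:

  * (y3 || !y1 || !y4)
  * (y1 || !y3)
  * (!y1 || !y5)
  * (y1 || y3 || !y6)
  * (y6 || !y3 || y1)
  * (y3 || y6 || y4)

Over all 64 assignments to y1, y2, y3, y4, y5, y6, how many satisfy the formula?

14

Case analysis on y1 and y3:
  y1=T, y3=T: forces y5=F; y2, y4, y6 free → 2^3 = 8.
  y1=T, y3=F: remaining (y2,y4,y5,y6) ∈ {(F,F,F,T); (T,F,F,T)} — 2.
  y1=F, y3=T: a clause becomes empty — 0.
  y1=F, y3=F: remaining (y2,y4,y5,y6) ∈ {(F,T,F,F); (F,T,T,F); (T,T,F,F); (T,T,T,F)} — 4.
Total: 8 + 2 + 0 + 4 = 14.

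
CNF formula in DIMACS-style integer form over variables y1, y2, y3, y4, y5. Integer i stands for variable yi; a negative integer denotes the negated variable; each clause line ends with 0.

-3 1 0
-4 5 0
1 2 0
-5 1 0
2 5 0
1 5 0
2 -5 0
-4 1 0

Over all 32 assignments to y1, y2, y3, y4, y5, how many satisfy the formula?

6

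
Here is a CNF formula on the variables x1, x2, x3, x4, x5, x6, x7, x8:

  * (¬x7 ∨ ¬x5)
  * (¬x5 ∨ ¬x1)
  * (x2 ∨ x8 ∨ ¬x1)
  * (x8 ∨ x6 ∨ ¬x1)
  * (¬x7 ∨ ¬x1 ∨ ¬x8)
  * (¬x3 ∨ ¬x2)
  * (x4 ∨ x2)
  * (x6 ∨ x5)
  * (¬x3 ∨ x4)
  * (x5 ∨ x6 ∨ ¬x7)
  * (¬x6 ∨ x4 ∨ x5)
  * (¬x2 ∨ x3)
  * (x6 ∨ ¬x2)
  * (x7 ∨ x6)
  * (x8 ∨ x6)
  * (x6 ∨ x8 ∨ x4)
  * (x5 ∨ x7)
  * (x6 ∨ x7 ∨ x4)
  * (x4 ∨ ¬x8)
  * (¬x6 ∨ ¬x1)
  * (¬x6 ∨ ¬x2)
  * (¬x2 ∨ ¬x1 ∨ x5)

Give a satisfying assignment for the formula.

Pure literal: x1 appears only negated; assign x1 = False.
Pure literal: x4 appears only positively; assign x4 = True.
Try x2 = False.
Branch on x5: take x5 = True.
  then x7 is forced to False.
  then x6 is forced to True.
x3, x8 are now unconstrained; take x3 = False, x8 = False.

x1=False, x2=False, x3=False, x4=True, x5=True, x6=True, x7=False, x8=False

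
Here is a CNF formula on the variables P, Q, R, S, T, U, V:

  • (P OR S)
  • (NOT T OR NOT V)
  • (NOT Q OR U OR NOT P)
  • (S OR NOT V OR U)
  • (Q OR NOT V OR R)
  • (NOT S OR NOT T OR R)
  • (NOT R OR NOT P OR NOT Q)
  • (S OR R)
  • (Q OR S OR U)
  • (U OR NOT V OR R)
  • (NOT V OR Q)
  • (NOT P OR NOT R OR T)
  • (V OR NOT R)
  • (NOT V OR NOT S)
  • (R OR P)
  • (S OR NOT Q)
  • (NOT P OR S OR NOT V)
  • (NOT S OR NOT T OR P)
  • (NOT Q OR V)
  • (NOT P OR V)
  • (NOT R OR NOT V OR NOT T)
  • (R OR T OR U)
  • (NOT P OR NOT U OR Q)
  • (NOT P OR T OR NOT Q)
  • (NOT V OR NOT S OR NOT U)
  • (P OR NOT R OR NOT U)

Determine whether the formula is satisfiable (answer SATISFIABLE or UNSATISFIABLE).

V = True:
  propagation gives T=False, Q=True, S=False; an empty clause results — contradiction.
V = False:
  propagation gives R=False, S=True, T=False, P=True; an empty clause results — contradiction.
Every branch closes, so no satisfying assignment exists.

UNSATISFIABLE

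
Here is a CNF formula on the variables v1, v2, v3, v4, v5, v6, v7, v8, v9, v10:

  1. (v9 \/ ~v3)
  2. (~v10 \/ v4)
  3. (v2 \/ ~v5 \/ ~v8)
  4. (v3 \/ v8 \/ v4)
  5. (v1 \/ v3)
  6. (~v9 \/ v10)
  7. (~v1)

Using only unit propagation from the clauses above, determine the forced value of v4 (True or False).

Unit clause (~v1) sets v1 = False.
(v1 \/ v3): since v1 = False, the clause reduces to (v3). v3 = True.
(v9 \/ ~v3) with v3 = True leaves only v9, so v9 = True.
(v10 \/ ~v9) with v9 = True leaves only v10, so v10 = True.
(v4 \/ ~v10): since v10 = True, the clause reduces to (v4). v4 = True.

True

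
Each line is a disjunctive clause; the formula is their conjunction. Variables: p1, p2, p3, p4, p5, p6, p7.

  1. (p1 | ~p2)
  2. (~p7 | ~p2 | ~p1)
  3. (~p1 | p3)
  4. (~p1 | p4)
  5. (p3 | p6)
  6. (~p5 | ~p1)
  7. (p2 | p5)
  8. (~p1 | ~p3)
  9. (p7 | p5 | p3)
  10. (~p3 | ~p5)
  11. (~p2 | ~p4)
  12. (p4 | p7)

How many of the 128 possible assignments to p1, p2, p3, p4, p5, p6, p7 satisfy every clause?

3

Satisfying assignments:
  p1=0 p2=0 p3=0 p4=0 p5=1 p6=1 p7=1
  p1=0 p2=0 p3=0 p4=1 p5=1 p6=1 p7=0
  p1=0 p2=0 p3=0 p4=1 p5=1 p6=1 p7=1
That's 3 in total.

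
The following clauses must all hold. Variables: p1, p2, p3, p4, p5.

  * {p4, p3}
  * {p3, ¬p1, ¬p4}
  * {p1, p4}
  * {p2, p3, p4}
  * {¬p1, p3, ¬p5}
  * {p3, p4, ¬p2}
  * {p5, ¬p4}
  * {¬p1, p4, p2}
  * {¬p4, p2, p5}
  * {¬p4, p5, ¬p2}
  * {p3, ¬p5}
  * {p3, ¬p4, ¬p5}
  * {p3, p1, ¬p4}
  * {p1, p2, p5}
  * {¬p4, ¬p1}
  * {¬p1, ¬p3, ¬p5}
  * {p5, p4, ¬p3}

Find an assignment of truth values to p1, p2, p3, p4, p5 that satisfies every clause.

Try p1 = False.
  then p4 is forced to True.
  then p5 is forced to True.
  then p3 is forced to True.
p2 is now unconstrained; take p2 = True.
Every clause has at least one true literal under this assignment.

p1=F, p2=T, p3=T, p4=T, p5=T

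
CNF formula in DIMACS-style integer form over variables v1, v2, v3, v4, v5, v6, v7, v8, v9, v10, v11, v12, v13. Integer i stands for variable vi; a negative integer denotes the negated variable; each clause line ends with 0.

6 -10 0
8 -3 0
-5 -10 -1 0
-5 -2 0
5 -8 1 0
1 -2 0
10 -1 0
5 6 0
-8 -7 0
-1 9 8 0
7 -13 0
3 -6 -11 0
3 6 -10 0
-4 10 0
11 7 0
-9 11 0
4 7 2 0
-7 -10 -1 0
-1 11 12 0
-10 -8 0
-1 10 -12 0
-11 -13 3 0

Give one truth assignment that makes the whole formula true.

v1=False, v2=False, v3=False, v4=False, v5=True, v6=False, v7=True, v8=False, v9=False, v10=False, v11=False, v12=True, v13=True

Branch on v1: take v1 = False.
  then v2 is forced to False.
Set v3 = False and propagate.
The remaining clauses are satisfied by v4 = False, v5 = True, v6 = False, v7 = True, v8 = False, v9 = False, v10 = False, v11 = False, v12 = True, v13 = True.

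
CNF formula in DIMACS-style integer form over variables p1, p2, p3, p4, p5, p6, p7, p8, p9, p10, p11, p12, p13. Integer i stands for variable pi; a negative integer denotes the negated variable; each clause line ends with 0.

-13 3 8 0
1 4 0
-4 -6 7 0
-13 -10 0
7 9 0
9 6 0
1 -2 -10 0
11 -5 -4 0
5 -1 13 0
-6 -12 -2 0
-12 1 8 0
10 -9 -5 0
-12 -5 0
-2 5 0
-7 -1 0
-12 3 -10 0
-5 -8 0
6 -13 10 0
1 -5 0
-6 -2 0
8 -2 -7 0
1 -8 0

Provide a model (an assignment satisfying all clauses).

Pure literal: p2 appears only negated; assign p2 = False.
p11 occurs only positively in the remaining clauses — set p11 = True.
Set p1 = False and propagate.
  then p4 is forced to True.
  then p5 is forced to False.
  then p8 is forced to False.
  then p12 is forced to False.
Set p3 = False and propagate.
  then p13 is forced to False.
The remaining clauses are satisfied by p6 = False, p7 = False, p9 = True, p10 = True.

p1 = F, p2 = F, p3 = F, p4 = T, p5 = F, p6 = F, p7 = F, p8 = F, p9 = T, p10 = T, p11 = T, p12 = F, p13 = F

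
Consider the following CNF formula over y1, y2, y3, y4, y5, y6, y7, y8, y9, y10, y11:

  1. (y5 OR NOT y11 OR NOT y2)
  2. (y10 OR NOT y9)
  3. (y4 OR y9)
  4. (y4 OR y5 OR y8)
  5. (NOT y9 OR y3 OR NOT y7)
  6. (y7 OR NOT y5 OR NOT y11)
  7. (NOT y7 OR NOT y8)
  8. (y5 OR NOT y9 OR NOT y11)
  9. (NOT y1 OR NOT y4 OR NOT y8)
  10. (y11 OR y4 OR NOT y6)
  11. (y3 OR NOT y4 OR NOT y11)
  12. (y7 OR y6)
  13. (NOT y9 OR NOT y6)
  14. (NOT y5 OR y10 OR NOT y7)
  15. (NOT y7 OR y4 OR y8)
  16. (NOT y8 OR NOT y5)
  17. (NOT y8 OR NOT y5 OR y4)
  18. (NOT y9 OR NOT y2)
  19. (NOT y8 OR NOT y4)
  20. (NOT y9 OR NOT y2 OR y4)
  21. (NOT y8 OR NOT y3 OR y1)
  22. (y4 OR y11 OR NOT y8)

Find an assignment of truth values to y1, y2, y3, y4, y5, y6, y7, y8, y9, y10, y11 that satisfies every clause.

y1=F, y2=T, y3=F, y4=T, y5=F, y6=F, y7=T, y8=F, y9=F, y10=T, y11=F

Pure literal: y10 appears only positively; assign y10 = True.
Set y1 = False and propagate.
Set y2 = True and propagate.
  then y9 is forced to False.
  then y4 is forced to True.
  then y8 is forced to False.
Branch on y3: take y3 = False.
  then y11 is forced to False.
For the remaining variables, y5 = False, y6 = False, y7 = True works.
Every clause has at least one true literal under this assignment.
Check each clause:
  1. (NOT y2 OR y5 OR NOT y11) — NOT y11 is true.
  2. (NOT y9 OR y10) — y10 is true.
  3. (y9 OR y4) — y4 is true.
  4. (y5 OR y8 OR y4) — y4 is true.
  5. (NOT y7 OR NOT y9 OR y3) — NOT y9 is true.
  6. (y7 OR NOT y5 OR NOT y11) — NOT y5 is true.
  7. (NOT y8 OR NOT y7) — NOT y8 is true.
  8. (y5 OR NOT y9 OR NOT y11) — NOT y11 is true.
  9. (NOT y4 OR NOT y1 OR NOT y8) — NOT y8 is true.
  10. (y11 OR y4 OR NOT y6) — NOT y6 is true.
  11. (y3 OR NOT y4 OR NOT y11) — NOT y11 is true.
  12. (y6 OR y7) — y7 is true.
  13. (NOT y6 OR NOT y9) — NOT y6 is true.
  14. (y10 OR NOT y5 OR NOT y7) — y10 is true.
  15. (NOT y7 OR y4 OR y8) — y4 is true.
  16. (NOT y8 OR NOT y5) — NOT y8 is true.
  17. (NOT y8 OR NOT y5 OR y4) — NOT y8 is true.
  18. (NOT y9 OR NOT y2) — NOT y9 is true.
  19. (NOT y8 OR NOT y4) — NOT y8 is true.
  20. (NOT y2 OR y4 OR NOT y9) — y4 is true.
  21. (NOT y8 OR y1 OR NOT y3) — NOT y8 is true.
  22. (y11 OR y4 OR NOT y8) — NOT y8 is true.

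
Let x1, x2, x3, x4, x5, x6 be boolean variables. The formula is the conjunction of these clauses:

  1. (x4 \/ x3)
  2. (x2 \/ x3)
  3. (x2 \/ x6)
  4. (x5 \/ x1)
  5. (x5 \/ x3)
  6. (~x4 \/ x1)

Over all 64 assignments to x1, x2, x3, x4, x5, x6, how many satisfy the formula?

Split on x3, then x1.
  x3=T, x1=T: x4, x5 free; 3 ways for (x2,x6) × 2^2 = 12.
  x3=T, x1=F: remaining (x2,x4,x5,x6) ∈ {(F,F,T,T); (T,F,T,F); (T,F,T,T)} — 3.
  x3=F, x1=T: remaining (x2,x4,x5,x6) ∈ {(T,T,T,F); (T,T,T,T)} — 2.
  x3=F, x1=F: a clause becomes empty — 0.
Total: 12 + 3 + 2 + 0 = 17.

17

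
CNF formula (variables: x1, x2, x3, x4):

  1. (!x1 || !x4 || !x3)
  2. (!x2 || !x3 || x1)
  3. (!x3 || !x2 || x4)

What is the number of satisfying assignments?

Split on x3, then x1.
  x3=1, x1=1: remaining (x2,x4) ∈ {(0,0)} — 1.
  x3=1, x1=0: remaining (x2,x4) ∈ {(0,0); (0,1)} — 2.
  x3=0, x1=1: remaining (x2,x4) ∈ {(0,0); (0,1); (1,0); (1,1)} — 4.
  x3=0, x1=0: remaining (x2,x4) ∈ {(0,0); (0,1); (1,0); (1,1)} — 4.
Total: 1 + 2 + 4 + 4 = 11.

11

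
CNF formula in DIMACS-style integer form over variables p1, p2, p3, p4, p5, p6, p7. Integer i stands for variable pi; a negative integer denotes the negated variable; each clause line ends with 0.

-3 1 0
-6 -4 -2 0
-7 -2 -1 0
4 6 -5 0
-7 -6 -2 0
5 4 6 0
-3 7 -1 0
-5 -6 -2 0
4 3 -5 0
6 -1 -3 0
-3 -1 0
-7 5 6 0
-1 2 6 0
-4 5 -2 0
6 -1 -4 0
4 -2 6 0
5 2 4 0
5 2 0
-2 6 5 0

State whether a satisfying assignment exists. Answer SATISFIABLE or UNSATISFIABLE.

SATISFIABLE

Branch on p1: take p1 = False.
  then p3 is forced to False.
Branch on p2: take p2 = False.
  then p5 is forced to True.
  then p4 is forced to True.
p6, p7 are now unconstrained; take p6 = False, p7 = True.
So p1 = False  p2 = False  p3 = False  p4 = True  p5 = True  p6 = False  p7 = True is a satisfying assignment.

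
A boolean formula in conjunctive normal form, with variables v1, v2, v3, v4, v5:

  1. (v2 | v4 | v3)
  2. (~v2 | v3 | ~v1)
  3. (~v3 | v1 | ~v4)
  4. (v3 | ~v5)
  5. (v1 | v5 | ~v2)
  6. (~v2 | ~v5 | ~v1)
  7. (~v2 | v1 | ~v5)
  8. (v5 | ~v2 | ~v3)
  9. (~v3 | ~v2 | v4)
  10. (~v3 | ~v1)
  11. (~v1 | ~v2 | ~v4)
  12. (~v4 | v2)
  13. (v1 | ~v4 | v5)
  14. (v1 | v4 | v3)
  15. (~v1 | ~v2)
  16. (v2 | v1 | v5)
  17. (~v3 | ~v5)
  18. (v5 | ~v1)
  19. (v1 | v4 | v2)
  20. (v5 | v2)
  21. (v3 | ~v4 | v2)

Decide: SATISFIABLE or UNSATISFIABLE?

UNSATISFIABLE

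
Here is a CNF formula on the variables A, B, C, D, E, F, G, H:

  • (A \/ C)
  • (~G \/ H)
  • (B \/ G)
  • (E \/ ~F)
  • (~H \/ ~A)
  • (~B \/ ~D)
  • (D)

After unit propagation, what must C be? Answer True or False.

True

(D) is a unit clause: D = True.
(~D \/ ~B): since D = True, the clause reduces to (~B). B = False.
(B \/ G): since B = False, the clause reduces to (G). G = True.
(H \/ ~G): since G = True, the clause reduces to (H). H = True.
In (~H \/ ~A), ~H is now false; ~A must hold, so A = False.
(C \/ A): since A = False, the clause reduces to (C). C = True.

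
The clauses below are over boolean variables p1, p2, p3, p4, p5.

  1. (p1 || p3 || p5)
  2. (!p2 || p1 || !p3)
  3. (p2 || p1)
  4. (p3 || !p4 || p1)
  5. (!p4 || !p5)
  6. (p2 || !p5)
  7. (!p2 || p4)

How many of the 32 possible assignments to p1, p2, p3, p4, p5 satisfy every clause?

6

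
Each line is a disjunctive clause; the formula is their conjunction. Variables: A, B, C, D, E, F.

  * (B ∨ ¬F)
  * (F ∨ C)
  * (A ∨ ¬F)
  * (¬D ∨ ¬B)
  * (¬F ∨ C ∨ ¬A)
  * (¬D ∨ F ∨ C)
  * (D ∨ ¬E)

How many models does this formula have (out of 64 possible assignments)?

9

Split on F, then C.
  F=T, C=T: remaining (A,B,D,E) ∈ {(T,T,F,F)} — 1.
  F=T, C=F: a clause becomes empty — 0.
  F=F, C=T: A free; 4 ways for (B,D,E) × 2^1 = 8.
  F=F, C=F: a clause becomes empty — 0.
Total: 1 + 0 + 8 + 0 = 9.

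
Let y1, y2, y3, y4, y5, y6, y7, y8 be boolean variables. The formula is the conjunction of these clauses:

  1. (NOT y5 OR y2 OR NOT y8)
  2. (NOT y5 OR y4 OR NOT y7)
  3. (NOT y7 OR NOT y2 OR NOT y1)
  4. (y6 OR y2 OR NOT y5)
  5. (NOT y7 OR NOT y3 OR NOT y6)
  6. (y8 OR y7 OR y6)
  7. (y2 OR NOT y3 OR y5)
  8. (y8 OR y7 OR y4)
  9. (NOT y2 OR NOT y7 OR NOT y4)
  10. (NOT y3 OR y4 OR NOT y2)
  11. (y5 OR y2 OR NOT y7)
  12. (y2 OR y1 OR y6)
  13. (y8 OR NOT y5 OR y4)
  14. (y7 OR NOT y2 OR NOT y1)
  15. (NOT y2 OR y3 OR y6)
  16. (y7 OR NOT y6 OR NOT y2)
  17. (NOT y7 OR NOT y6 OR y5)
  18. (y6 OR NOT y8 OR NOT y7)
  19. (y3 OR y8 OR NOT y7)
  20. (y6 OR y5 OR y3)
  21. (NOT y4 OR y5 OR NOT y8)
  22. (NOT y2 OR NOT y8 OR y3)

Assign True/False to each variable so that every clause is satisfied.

y1=True, y2=False, y3=False, y4=True, y5=True, y6=True, y7=False, y8=False

Check each clause:
  1. (NOT y8 OR NOT y5 OR y2) — NOT y8 is true.
  2. (NOT y7 OR y4 OR NOT y5) — NOT y7 is true.
  3. (NOT y7 OR NOT y2 OR NOT y1) — NOT y7 is true.
  4. (NOT y5 OR y6 OR y2) — y6 is true.
  5. (NOT y6 OR NOT y7 OR NOT y3) — NOT y7 is true.
  6. (y8 OR y7 OR y6) — y6 is true.
  7. (y5 OR NOT y3 OR y2) — NOT y3 is true.
  8. (y7 OR y4 OR y8) — y4 is true.
  9. (NOT y7 OR NOT y2 OR NOT y4) — NOT y7 is true.
  10. (y4 OR NOT y2 OR NOT y3) — y4 is true.
  11. (y2 OR NOT y7 OR y5) — NOT y7 is true.
  12. (y1 OR y2 OR y6) — y1 is true.
  13. (y4 OR y8 OR NOT y5) — y4 is true.
  14. (NOT y2 OR y7 OR NOT y1) — NOT y2 is true.
  15. (y6 OR y3 OR NOT y2) — y6 is true.
  16. (y7 OR NOT y2 OR NOT y6) — NOT y2 is true.
  17. (y5 OR NOT y7 OR NOT y6) — NOT y7 is true.
  18. (NOT y8 OR NOT y7 OR y6) — NOT y8 is true.
  19. (y8 OR y3 OR NOT y7) — NOT y7 is true.
  20. (y3 OR y6 OR y5) — y5 is true.
  21. (y5 OR NOT y8 OR NOT y4) — NOT y8 is true.
  22. (y3 OR NOT y2 OR NOT y8) — NOT y8 is true.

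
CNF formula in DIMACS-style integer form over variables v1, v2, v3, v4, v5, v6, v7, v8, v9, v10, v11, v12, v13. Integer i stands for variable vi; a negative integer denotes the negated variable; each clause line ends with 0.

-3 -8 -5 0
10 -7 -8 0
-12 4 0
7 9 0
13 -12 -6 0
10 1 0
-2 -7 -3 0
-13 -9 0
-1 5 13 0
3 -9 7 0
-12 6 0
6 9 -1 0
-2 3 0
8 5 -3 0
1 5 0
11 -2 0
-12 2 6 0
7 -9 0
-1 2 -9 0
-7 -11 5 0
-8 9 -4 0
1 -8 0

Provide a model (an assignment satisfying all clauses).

v1=F, v2=F, v3=F, v4=T, v5=T, v6=F, v7=T, v8=F, v9=F, v10=T, v11=T, v12=F, v13=F

v10 occurs only positively in the remaining clauses — set v10 = True.
v12 occurs only negated in the remaining clauses — set v12 = False.
Set v1 = False and propagate.
  then v5 is forced to True.
  then v8 is forced to False.
The remaining clauses are satisfied by v2 = False, v3 = False, v4 = True, v6 = False, v7 = True, v9 = False, v11 = True, v13 = False.
Check each clause:
  1. {¬v5, ¬v3, ¬v8} — ¬v8 is true.
  2. {¬v8, ¬v7, v10} — ¬v8 is true.
  3. {v4, ¬v12} — v4 is true.
  4. {v7, v9} — v7 is true.
  5. {¬v6, v13, ¬v12} — ¬v6 is true.
  6. {v10, v1} — v10 is true.
  7. {¬v3, ¬v2, ¬v7} — ¬v3 is true.
  8. {¬v13, ¬v9} — ¬v13 is true.
  9. {v5, v13, ¬v1} — v5 is true.
  10. {v7, ¬v9, v3} — ¬v9 is true.
  11. {¬v12, v6} — ¬v12 is true.
  12. {v6, ¬v1, v9} — ¬v1 is true.
  13. {v3, ¬v2} — ¬v2 is true.
  14. {v5, ¬v3, v8} — v5 is true.
  15. {v5, v1} — v5 is true.
  16. {v11, ¬v2} — v11 is true.
  17. {v6, v2, ¬v12} — ¬v12 is true.
  18. {¬v9, v7} — ¬v9 is true.
  19. {¬v9, ¬v1, v2} — ¬v1 is true.
  20. {v5, ¬v7, ¬v11} — v5 is true.
  21. {¬v8, v9, ¬v4} — ¬v8 is true.
  22. {¬v8, v1} — ¬v8 is true.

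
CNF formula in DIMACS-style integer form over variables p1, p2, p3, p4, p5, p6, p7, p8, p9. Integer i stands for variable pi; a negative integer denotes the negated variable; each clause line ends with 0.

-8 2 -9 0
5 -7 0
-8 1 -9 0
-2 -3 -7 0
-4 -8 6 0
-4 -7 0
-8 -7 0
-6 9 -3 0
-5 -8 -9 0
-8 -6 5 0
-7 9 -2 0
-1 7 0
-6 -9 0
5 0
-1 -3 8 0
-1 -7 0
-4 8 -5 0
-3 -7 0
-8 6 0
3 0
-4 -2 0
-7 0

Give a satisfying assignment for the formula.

p1 = F, p2 = T, p3 = T, p4 = F, p5 = T, p6 = F, p7 = F, p8 = F, p9 = T

Unit propagation: (p5) forces p5 = True.
Unit propagation: (p3) forces p3 = True.
The clause (~p7) is unit: p7 must be False.
The clause (~p1) is unit: p1 must be False.
Pure literal: p4 appears only negated; assign p4 = False.
Branch on p2: take p2 = True.
Branch on p6: take p6 = False.
  then p8 is forced to False.
p9 is now unconstrained; take p9 = True.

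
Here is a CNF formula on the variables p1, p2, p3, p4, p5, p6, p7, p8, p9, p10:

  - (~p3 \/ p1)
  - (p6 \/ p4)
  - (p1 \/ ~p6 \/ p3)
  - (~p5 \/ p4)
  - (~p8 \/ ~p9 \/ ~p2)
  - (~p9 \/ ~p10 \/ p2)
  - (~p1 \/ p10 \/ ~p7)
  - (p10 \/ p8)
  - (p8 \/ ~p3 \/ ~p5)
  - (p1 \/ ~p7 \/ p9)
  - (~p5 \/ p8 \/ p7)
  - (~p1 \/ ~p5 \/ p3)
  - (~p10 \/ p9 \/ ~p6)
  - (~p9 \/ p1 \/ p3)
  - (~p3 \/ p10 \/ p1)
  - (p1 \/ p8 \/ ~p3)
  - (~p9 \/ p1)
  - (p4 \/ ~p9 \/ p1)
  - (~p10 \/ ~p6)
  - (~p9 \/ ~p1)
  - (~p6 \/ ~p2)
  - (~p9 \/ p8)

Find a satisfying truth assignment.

p1=False  p2=True  p3=False  p4=True  p5=False  p6=False  p7=False  p8=False  p9=False  p10=True

Check each clause:
  1. (p1 \/ ~p3) — ~p3 is true.
  2. (p6 \/ p4) — p4 is true.
  3. (p3 \/ p1 \/ ~p6) — ~p6 is true.
  4. (p4 \/ ~p5) — ~p5 is true.
  5. (~p9 \/ ~p8 \/ ~p2) — ~p8 is true.
  6. (p2 \/ ~p9 \/ ~p10) — p2 is true.
  7. (~p7 \/ p10 \/ ~p1) — ~p7 is true.
  8. (p10 \/ p8) — p10 is true.
  9. (~p5 \/ p8 \/ ~p3) — ~p5 is true.
  10. (~p7 \/ p1 \/ p9) — ~p7 is true.
  11. (p7 \/ p8 \/ ~p5) — ~p5 is true.
  12. (p3 \/ ~p5 \/ ~p1) — ~p1 is true.
  13. (~p6 \/ ~p10 \/ p9) — ~p6 is true.
  14. (p1 \/ ~p9 \/ p3) — ~p9 is true.
  15. (p10 \/ p1 \/ ~p3) — p10 is true.
  16. (p1 \/ ~p3 \/ p8) — ~p3 is true.
  17. (p1 \/ ~p9) — ~p9 is true.
  18. (p4 \/ p1 \/ ~p9) — p4 is true.
  19. (~p10 \/ ~p6) — ~p6 is true.
  20. (~p9 \/ ~p1) — ~p1 is true.
  21. (~p6 \/ ~p2) — ~p6 is true.
  22. (p8 \/ ~p9) — ~p9 is true.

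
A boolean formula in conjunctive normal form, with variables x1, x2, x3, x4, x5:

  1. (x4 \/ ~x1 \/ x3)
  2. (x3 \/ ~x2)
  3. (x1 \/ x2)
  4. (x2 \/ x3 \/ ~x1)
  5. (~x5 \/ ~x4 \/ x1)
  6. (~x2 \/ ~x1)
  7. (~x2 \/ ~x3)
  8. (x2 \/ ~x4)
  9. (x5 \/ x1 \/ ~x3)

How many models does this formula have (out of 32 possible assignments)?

2

The models are:
  x1=1 x2=0 x3=1 x4=0 x5=0
  x1=1 x2=0 x3=1 x4=0 x5=1
That's 2 in total.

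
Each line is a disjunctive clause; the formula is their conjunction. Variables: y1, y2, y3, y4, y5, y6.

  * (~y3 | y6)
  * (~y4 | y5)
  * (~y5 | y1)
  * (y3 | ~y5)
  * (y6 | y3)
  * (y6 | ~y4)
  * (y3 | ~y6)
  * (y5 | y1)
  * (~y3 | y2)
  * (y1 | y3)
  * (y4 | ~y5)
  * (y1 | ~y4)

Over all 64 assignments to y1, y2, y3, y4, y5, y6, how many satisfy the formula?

2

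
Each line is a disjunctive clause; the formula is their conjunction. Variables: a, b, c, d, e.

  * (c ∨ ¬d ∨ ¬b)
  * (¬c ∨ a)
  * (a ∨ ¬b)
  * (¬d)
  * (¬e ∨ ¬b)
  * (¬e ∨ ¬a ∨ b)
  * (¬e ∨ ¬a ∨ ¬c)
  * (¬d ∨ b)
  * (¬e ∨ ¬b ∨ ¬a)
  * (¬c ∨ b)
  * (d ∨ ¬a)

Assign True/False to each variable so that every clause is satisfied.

The clause (¬d) is unit: d must be False.
The clause (¬a) is unit: a must be False.
(¬c) is a unit clause, so c = False.
The clause (¬b) is unit: b must be False.
e is now unconstrained; take e = False.

a=F  b=F  c=F  d=F  e=F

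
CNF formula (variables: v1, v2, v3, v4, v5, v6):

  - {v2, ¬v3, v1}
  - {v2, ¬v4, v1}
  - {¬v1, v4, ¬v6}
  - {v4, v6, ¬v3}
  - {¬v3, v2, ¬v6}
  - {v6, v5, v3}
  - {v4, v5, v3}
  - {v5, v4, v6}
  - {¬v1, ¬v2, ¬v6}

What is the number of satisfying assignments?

23

Case analysis on v6 and v3:
  v6=T, v3=T: remaining (v1,v2,v4,v5) ∈ {(F,T,F,F); (F,T,F,T); (F,T,T,F); (F,T,T,T)} — 4.
  v6=T, v3=F: 6 of the 16 assignments to (v1,v2,v4,v5) work.
  v6=F, v3=T: v5 free; 3 ways for (v1,v2,v4) × 2^1 = 6.
  v6=F, v3=F: 7 of the 16 assignments to (v1,v2,v4,v5) work.
Total: 4 + 6 + 6 + 7 = 23.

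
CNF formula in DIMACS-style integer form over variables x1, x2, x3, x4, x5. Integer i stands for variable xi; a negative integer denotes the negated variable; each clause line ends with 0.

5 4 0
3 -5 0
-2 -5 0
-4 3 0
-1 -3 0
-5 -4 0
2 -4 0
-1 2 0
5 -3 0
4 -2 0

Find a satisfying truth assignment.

x1=F  x2=F  x3=T  x4=F  x5=T

Pure literal: x1 appears only negated; assign x1 = False.
Set x2 = False and propagate.
  then x4 is forced to False.
  then x5 is forced to True.
  then x3 is forced to True.
Check each clause:
  1. (x5 || x4) — x5 is true.
  2. (!x5 || x3) — x3 is true.
  3. (!x5 || !x2) — !x2 is true.
  4. (!x4 || x3) — x3 is true.
  5. (!x1 || !x3) — !x1 is true.
  6. (!x5 || !x4) — !x4 is true.
  7. (x2 || !x4) — !x4 is true.
  8. (x2 || !x1) — !x1 is true.
  9. (!x3 || x5) — x5 is true.
  10. (!x2 || x4) — !x2 is true.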